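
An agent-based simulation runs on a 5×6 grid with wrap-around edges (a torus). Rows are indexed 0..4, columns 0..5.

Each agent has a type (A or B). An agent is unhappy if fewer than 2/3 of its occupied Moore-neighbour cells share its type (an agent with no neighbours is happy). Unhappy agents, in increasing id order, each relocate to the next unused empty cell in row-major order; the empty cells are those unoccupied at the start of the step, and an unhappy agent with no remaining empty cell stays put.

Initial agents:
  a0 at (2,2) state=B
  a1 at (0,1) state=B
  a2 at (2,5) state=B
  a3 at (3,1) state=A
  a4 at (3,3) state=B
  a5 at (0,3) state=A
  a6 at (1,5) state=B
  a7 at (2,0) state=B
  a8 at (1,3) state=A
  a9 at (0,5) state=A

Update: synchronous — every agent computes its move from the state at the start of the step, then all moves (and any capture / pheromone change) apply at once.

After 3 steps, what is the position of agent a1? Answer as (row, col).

t=1: a0@(0,0):B a1@(0,1):B a2@(2,5):B a3@(0,2):A a4@(3,3):B a5@(0,3):A a6@(1,5):B a7@(2,0):B a8@(0,4):A a9@(1,0):A
t=2: a0@(0,0):B a1@(0,5):B a2@(2,5):B a3@(1,1):A a4@(3,3):B a5@(0,3):A a6@(1,2):B a7@(2,0):B a8@(1,3):A a9@(1,4):A
t=3: a0@(0,1):B a1@(0,2):B a2@(0,4):B a3@(1,0):A a4@(3,3):B a5@(0,3):A a6@(1,5):B a7@(2,1):B a8@(1,3):A a9@(2,2):A

(0, 2)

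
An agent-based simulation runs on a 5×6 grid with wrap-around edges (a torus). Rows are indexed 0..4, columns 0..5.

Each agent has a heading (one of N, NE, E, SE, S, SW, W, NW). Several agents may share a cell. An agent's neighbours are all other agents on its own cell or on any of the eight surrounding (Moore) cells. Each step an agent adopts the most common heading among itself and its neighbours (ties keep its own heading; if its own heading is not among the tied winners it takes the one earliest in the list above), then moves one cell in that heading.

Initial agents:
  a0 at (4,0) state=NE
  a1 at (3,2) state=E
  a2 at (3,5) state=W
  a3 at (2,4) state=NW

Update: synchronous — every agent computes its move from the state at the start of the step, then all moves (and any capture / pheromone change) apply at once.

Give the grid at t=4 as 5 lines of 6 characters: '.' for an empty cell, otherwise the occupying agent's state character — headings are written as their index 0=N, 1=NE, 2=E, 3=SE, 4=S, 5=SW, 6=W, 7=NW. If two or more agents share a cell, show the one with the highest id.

....1.
......
......
76....
......

t=1: a0@(3,1):NE a1@(3,3):E a2@(3,4):W a3@(1,3):NW
t=2: a0@(2,2):NE a1@(3,4):E a2@(3,3):W a3@(0,2):NW
t=3: a0@(1,3):NE a1@(3,5):E a2@(3,2):W a3@(4,1):NW
t=4: a0@(0,4):NE a1@(3,0):E a2@(3,1):W a3@(3,0):NW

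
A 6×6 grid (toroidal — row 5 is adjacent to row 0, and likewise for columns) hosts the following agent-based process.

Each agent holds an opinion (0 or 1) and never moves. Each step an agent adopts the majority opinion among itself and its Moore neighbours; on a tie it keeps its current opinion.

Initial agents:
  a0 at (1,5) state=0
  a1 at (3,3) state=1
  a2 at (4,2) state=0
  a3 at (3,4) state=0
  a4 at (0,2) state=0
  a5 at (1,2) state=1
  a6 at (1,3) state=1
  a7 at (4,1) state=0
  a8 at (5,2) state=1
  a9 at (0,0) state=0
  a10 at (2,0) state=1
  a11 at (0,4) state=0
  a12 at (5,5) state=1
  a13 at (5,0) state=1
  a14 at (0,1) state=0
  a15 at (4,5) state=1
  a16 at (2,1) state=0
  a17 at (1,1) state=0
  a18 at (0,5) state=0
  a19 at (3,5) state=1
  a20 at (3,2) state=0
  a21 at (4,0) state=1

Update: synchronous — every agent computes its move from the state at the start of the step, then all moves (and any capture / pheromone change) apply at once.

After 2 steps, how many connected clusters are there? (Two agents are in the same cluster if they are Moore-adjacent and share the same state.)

t=1: a0@(1,5):0 a1@(3,3):0 a2@(4,2):0 a3@(3,4):1 a4@(0,2):0 a5@(1,2):0 a6@(1,3):1 a7@(4,1):0 a8@(5,2):0 a9@(0,0):0 a10@(2,0):0 a11@(0,4):0 a12@(5,5):1 a13@(5,0):1 a14@(0,1):0 a15@(4,5):1 a16@(2,1):0 a17@(1,1):0 a18@(0,5):0 a19@(3,5):1 a20@(3,2):0 a21@(4,0):1
t=2: a0@(1,5):0 a1@(3,3):0 a2@(4,2):0 a3@(3,4):1 a4@(0,2):0 a5@(1,2):0 a6@(1,3):0 a7@(4,1):0 a8@(5,2):0 a9@(0,0):0 a10@(2,0):0 a11@(0,4):0 a12@(5,5):1 a13@(5,0):1 a14@(0,1):0 a15@(4,5):1 a16@(2,1):0 a17@(1,1):0 a18@(0,5):0 a19@(3,5):1 a20@(3,2):0 a21@(4,0):1

2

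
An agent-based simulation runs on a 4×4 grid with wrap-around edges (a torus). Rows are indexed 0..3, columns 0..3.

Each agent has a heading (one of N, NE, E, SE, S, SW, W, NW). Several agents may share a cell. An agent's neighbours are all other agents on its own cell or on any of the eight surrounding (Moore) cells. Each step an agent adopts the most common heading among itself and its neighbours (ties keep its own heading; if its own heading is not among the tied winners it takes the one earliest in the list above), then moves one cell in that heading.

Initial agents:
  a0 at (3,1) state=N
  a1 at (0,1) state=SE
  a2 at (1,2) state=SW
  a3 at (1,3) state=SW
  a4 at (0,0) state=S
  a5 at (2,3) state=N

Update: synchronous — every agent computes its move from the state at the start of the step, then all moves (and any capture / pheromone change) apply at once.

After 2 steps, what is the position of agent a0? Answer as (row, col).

(3, 0)

t=1: a0@(2,1):N a1@(1,2):SE a2@(2,1):SW a3@(2,2):SW a4@(1,0):S a5@(3,2):SW
t=2: a0@(3,0):SW a1@(2,1):SW a2@(3,0):SW a3@(3,1):SW a4@(2,0):S a5@(0,1):SW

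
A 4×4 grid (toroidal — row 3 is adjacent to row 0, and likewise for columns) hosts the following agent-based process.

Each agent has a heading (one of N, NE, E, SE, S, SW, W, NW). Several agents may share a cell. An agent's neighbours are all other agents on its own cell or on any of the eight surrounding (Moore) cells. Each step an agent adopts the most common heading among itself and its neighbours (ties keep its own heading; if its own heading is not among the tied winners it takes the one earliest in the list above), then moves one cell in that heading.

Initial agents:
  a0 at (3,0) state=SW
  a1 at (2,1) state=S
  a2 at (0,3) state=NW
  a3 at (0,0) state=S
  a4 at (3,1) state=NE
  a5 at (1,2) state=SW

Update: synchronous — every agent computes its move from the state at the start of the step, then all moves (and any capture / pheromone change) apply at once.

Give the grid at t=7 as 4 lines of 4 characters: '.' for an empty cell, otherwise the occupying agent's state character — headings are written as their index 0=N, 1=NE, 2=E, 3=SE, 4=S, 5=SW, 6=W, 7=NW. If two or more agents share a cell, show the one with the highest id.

t=1: a0@(0,0):S a1@(3,0):SW a2@(1,2):SW a3@(1,0):S a4@(0,1):S a5@(2,1):SW
t=2: a0@(1,0):S a1@(0,3):SW a2@(2,1):SW a3@(2,0):S a4@(1,1):S a5@(3,0):SW
t=3: a0@(2,0):S a1@(1,2):SW a2@(3,1):S a3@(3,0):S a4@(2,1):S a5@(0,3):SW
t=4: a0@(3,0):S a1@(2,1):SW a2@(0,1):S a3@(0,0):S a4@(3,1):S a5@(1,2):SW
t=5: a0@(0,0):S a1@(3,0):SW a2@(1,1):S a3@(1,0):S a4@(0,1):S a5@(2,1):SW
t=6: a0@(1,0):S a1@(0,3):SW a2@(2,1):S a3@(2,0):S a4@(1,1):S a5@(3,0):SW
t=7: a0@(2,0):S a1@(1,2):SW a2@(3,1):S a3@(3,0):S a4@(2,1):S a5@(0,3):SW

...5
..5.
44..
44..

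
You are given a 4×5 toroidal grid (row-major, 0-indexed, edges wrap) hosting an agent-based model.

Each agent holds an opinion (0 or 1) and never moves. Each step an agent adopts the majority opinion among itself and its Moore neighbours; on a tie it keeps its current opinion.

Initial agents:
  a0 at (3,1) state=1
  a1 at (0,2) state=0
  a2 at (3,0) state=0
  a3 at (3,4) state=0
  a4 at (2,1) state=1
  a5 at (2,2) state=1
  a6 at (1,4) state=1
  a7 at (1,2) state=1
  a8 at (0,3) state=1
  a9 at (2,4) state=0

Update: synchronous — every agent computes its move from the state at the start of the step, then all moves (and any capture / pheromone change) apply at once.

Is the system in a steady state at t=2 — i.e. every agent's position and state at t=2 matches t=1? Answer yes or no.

t=1: a0@(3,1):1 a1@(0,2):1 a2@(3,0):0 a3@(3,4):0 a4@(2,1):1 a5@(2,2):1 a6@(1,4):1 a7@(1,2):1 a8@(0,3):1 a9@(2,4):0
t=2: (unchanged — steady state)

yes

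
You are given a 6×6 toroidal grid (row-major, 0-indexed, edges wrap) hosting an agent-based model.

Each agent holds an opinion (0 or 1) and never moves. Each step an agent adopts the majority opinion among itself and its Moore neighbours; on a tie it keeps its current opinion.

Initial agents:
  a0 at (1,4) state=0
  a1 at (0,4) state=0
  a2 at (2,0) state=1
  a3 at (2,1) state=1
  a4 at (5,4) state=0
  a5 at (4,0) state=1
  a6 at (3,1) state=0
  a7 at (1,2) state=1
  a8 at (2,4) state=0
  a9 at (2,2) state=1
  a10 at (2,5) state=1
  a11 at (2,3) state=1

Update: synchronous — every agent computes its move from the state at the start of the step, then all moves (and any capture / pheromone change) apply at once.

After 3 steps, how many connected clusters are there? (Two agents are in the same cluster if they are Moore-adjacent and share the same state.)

t=1: a0@(1,4):0 a1@(0,4):0 a2@(2,0):1 a3@(2,1):1 a4@(5,4):0 a5@(4,0):1 a6@(3,1):1 a7@(1,2):1 a8@(2,4):0 a9@(2,2):1 a10@(2,5):1 a11@(2,3):1
t=2: (unchanged — steady state)

2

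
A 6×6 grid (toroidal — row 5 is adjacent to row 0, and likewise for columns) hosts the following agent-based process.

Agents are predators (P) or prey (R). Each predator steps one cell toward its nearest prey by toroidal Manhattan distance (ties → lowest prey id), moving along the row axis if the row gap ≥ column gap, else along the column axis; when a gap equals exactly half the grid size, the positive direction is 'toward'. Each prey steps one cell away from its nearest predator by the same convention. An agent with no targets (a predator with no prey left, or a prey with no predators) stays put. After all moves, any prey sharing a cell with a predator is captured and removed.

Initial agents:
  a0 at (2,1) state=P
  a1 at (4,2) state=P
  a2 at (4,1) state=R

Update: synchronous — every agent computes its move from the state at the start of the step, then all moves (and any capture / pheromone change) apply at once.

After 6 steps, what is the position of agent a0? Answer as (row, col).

t=1: a0@(3,1):P a1@(4,1):P a2@(4,0):R
t=2: a0@(4,1):P a1@(4,0):P a2@(4,5):R
t=3: a0@(4,0):P a1@(4,5):P a2@(4,4):R
t=4: a0@(4,5):P a1@(4,4):P a2@(4,3):R
t=5: a0@(4,4):P a1@(4,3):P a2@(4,2):R
t=6: a0@(4,3):P a1@(4,2):P a2@(4,1):R

(4, 3)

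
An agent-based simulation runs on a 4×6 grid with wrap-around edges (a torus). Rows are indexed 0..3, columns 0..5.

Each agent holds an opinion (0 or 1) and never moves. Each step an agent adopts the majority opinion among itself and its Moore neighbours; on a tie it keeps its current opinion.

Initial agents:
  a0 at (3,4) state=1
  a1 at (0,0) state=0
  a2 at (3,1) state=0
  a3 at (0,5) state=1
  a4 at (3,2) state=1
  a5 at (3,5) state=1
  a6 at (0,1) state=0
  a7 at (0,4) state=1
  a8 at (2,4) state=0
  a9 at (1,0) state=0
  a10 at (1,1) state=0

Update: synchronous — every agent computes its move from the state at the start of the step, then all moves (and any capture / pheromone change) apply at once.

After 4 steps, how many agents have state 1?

5

t=1: a0@(3,4):1 a1@(0,0):0 a2@(3,1):0 a3@(0,5):1 a4@(3,2):0 a5@(3,5):1 a6@(0,1):0 a7@(0,4):1 a8@(2,4):1 a9@(1,0):0 a10@(1,1):0
t=2: (unchanged — steady state)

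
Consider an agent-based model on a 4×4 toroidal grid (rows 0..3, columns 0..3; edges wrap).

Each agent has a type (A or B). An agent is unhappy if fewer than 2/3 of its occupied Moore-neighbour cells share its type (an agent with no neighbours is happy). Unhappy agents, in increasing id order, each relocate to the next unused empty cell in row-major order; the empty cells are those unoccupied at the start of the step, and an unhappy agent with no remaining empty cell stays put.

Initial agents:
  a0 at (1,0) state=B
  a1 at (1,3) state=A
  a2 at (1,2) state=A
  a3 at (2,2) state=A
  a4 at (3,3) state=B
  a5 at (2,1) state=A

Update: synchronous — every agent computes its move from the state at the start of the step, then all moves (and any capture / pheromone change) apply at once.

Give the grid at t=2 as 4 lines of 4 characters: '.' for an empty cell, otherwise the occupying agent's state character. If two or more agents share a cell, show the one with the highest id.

..BB
..AA
.AA.
....

t=1: a0@(0,0):B a1@(1,3):A a2@(1,2):A a3@(2,2):A a4@(0,1):B a5@(2,1):A
t=2: a0@(0,2):B a1@(1,3):A a2@(1,2):A a3@(2,2):A a4@(0,3):B a5@(2,1):A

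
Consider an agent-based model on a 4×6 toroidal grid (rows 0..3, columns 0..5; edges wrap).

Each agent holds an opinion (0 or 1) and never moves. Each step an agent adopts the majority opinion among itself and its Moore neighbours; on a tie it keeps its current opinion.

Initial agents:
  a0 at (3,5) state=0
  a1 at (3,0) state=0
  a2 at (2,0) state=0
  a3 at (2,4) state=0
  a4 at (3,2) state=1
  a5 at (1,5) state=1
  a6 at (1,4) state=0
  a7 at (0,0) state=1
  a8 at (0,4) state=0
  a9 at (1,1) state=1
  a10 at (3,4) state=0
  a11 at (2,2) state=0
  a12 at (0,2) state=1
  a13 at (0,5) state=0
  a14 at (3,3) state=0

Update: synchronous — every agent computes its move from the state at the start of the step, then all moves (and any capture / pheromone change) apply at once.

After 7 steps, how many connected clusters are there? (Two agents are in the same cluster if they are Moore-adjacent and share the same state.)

2

t=1: a0@(3,5):0 a1@(3,0):0 a2@(2,0):0 a3@(2,4):0 a4@(3,2):1 a5@(1,5):0 a6@(1,4):0 a7@(0,0):1 a8@(0,4):0 a9@(1,1):1 a10@(3,4):0 a11@(2,2):0 a12@(0,2):1 a13@(0,5):0 a14@(3,3):0
t=2: a0@(3,5):0 a1@(3,0):0 a2@(2,0):0 a3@(2,4):0 a4@(3,2):1 a5@(1,5):0 a6@(1,4):0 a7@(0,0):0 a8@(0,4):0 a9@(1,1):1 a10@(3,4):0 a11@(2,2):0 a12@(0,2):1 a13@(0,5):0 a14@(3,3):0
t=3: a0@(3,5):0 a1@(3,0):0 a2@(2,0):0 a3@(2,4):0 a4@(3,2):1 a5@(1,5):0 a6@(1,4):0 a7@(0,0):0 a8@(0,4):0 a9@(1,1):0 a10@(3,4):0 a11@(2,2):0 a12@(0,2):1 a13@(0,5):0 a14@(3,3):0
t=4: (unchanged — steady state)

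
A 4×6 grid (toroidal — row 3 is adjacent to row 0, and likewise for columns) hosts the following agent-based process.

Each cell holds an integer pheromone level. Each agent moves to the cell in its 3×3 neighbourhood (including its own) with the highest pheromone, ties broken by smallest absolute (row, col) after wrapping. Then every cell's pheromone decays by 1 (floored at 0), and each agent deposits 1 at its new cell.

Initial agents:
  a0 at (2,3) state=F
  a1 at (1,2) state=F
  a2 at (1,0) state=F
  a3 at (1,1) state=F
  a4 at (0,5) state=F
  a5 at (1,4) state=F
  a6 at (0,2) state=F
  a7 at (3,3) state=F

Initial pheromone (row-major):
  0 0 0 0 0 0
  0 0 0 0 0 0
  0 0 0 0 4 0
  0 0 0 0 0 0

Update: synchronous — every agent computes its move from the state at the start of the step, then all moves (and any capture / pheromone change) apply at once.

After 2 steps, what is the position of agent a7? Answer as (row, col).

(2, 4)

t=1: a0@(2,4) a1@(0,1) a2@(0,0) a3@(0,0) a4@(0,0) a5@(2,4) a6@(0,1) a7@(2,4) | pheromone: 3 2 0 0 0 0 / 0 0 0 0 0 0 / 0 0 0 0 6 0 / 0 0 0 0 0 0
t=2: a0@(2,4) a1@(0,0) a2@(0,0) a3@(0,0) a4@(0,0) a5@(2,4) a6@(0,0) a7@(2,4) | pheromone: 7 1 0 0 0 0 / 0 0 0 0 0 0 / 0 0 0 0 8 0 / 0 0 0 0 0 0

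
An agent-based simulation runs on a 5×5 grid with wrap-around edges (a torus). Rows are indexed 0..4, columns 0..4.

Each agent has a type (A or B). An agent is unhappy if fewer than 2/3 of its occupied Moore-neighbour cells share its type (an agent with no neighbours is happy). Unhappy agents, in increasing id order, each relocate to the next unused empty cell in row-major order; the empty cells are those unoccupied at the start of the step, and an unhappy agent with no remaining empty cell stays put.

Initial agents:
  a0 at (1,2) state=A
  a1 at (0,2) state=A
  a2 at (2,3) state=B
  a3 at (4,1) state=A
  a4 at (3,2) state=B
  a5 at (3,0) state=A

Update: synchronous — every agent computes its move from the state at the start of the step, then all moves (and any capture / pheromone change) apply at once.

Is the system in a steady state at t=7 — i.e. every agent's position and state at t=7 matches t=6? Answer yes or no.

no

t=1: a0@(0,0):A a1@(0,2):A a2@(0,1):B a3@(4,1):A a4@(0,3):B a5@(3,0):A
t=2: a0@(0,4):A a1@(1,0):A a2@(1,1):B a3@(4,1):A a4@(1,2):B a5@(3,0):A
t=3: a0@(0,4):A a1@(0,0):A a2@(0,1):B a3@(4,1):A a4@(1,2):B a5@(3,0):A
t=4: a0@(0,4):A a1@(0,0):A a2@(0,2):B a3@(4,1):A a4@(1,2):B a5@(3,0):A
t=5: a0@(0,4):A a1@(0,0):A a2@(0,1):B a3@(4,1):A a4@(1,2):B a5@(3,0):A
t=6: a0@(0,4):A a1@(0,0):A a2@(0,2):B a3@(4,1):A a4@(1,2):B a5@(3,0):A
t=7: a0@(0,4):A a1@(0,0):A a2@(0,1):B a3@(4,1):A a4@(1,2):B a5@(3,0):A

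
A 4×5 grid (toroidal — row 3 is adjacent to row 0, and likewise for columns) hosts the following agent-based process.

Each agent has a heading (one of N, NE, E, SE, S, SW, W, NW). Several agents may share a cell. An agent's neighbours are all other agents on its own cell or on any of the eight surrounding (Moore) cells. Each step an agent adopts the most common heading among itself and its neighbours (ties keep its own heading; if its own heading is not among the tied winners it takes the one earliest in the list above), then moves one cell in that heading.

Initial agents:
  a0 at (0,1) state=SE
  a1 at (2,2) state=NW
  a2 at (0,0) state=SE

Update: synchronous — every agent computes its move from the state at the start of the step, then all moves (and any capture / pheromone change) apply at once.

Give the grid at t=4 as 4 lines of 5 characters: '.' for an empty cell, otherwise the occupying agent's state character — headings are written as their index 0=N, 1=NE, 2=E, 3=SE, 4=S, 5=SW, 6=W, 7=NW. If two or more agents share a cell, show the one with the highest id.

3...3
.....
.....
.....

t=1: a0@(1,2):SE a1@(1,1):NW a2@(1,1):SE
t=2: a0@(2,3):SE a1@(2,2):SE a2@(2,2):SE
t=3: a0@(3,4):SE a1@(3,3):SE a2@(3,3):SE
t=4: a0@(0,0):SE a1@(0,4):SE a2@(0,4):SE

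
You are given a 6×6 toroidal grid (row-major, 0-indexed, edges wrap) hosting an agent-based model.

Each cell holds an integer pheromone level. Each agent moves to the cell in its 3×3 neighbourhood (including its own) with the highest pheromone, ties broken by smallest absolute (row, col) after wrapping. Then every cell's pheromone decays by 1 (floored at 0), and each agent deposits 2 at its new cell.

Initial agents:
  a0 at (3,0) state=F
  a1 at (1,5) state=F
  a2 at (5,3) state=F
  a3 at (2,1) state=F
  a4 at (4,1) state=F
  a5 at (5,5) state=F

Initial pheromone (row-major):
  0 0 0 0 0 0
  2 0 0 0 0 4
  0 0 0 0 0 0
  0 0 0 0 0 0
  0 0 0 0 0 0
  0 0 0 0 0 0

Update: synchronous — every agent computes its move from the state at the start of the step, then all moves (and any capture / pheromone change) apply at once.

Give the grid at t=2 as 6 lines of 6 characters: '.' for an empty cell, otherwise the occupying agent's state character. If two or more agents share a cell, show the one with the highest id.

..F...
.....F
F.....
......
......
......

t=1: a0@(2,0) a1@(1,5) a2@(0,2) a3@(1,0) a4@(3,0) a5@(0,0) | pheromone: 2 0 2 0 0 0 / 3 0 0 0 0 5 / 2 0 0 0 0 0 / 2 0 0 0 0 0 / 0 0 0 0 0 0 / 0 0 0 0 0 0
t=2: a0@(1,5) a1@(1,5) a2@(0,2) a3@(1,5) a4@(2,0) a5@(1,5) | pheromone: 1 0 3 0 0 0 / 2 0 0 0 0 12 / 3 0 0 0 0 0 / 1 0 0 0 0 0 / 0 0 0 0 0 0 / 0 0 0 0 0 0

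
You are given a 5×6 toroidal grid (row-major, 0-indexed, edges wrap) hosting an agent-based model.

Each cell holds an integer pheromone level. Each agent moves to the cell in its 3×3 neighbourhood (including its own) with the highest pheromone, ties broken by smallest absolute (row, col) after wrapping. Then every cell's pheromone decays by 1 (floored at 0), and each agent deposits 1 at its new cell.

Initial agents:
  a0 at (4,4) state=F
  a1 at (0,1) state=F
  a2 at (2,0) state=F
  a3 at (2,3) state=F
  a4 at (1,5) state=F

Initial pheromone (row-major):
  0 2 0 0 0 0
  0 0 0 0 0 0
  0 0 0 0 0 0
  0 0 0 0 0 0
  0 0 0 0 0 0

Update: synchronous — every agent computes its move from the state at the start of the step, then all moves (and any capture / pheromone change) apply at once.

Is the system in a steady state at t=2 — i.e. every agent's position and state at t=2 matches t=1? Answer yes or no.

no

t=1: a0@(0,3) a1@(0,1) a2@(1,0) a3@(1,2) a4@(0,0) | pheromone: 1 2 0 1 0 0 / 1 0 1 0 0 0 / 0 0 0 0 0 0 / 0 0 0 0 0 0 / 0 0 0 0 0 0
t=2: a0@(0,3) a1@(0,1) a2@(0,1) a3@(0,1) a4@(0,1) | pheromone: 0 5 0 1 0 0 / 0 0 0 0 0 0 / 0 0 0 0 0 0 / 0 0 0 0 0 0 / 0 0 0 0 0 0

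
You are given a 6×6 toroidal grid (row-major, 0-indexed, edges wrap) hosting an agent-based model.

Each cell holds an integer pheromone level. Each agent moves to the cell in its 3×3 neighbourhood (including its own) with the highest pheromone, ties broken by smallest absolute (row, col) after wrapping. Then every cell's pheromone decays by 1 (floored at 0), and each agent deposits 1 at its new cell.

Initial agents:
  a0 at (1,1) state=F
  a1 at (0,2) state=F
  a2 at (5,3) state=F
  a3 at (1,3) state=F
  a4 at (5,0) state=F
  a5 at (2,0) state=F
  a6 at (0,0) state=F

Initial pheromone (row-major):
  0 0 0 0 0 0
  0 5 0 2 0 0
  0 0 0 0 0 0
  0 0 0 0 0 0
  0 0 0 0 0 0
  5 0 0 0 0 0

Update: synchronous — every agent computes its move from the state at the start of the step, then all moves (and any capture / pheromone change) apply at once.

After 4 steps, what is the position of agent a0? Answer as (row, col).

t=1: a0@(1,1) a1@(1,1) a2@(0,2) a3@(1,3) a4@(5,0) a5@(1,1) a6@(1,1) | pheromone: 0 0 1 0 0 0 / 0 8 0 2 0 0 / 0 0 0 0 0 0 / 0 0 0 0 0 0 / 0 0 0 0 0 0 / 5 0 0 0 0 0
t=2: a0@(1,1) a1@(1,1) a2@(1,1) a3@(1,3) a4@(5,0) a5@(1,1) a6@(1,1) | pheromone: 0 0 0 0 0 0 / 0 12 0 2 0 0 / 0 0 0 0 0 0 / 0 0 0 0 0 0 / 0 0 0 0 0 0 / 5 0 0 0 0 0
t=3: a0@(1,1) a1@(1,1) a2@(1,1) a3@(1,3) a4@(5,0) a5@(1,1) a6@(1,1) | pheromone: 0 0 0 0 0 0 / 0 16 0 2 0 0 / 0 0 0 0 0 0 / 0 0 0 0 0 0 / 0 0 0 0 0 0 / 5 0 0 0 0 0
t=4: a0@(1,1) a1@(1,1) a2@(1,1) a3@(1,3) a4@(5,0) a5@(1,1) a6@(1,1) | pheromone: 0 0 0 0 0 0 / 0 20 0 2 0 0 / 0 0 0 0 0 0 / 0 0 0 0 0 0 / 0 0 0 0 0 0 / 5 0 0 0 0 0

(1, 1)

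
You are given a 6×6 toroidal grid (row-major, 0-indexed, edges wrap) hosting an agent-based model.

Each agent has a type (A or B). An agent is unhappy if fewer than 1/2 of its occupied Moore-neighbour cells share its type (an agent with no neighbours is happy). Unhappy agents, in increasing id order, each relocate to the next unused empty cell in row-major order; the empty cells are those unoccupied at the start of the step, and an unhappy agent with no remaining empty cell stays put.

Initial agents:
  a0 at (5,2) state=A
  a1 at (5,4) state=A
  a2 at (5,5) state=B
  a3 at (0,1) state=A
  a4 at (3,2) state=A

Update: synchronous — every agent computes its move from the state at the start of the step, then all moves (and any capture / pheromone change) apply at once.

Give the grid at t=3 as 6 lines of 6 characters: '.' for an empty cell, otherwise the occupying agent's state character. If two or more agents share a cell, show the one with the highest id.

t=1: a0@(5,2):A a1@(0,0):A a2@(0,2):B a3@(0,1):A a4@(3,2):A
t=2: a0@(5,2):A a1@(0,0):A a2@(0,3):B a3@(0,1):A a4@(3,2):A
t=3: a0@(5,2):A a1@(0,0):A a2@(0,2):B a3@(0,1):A a4@(3,2):A

AAB...
......
......
..A...
......
..A...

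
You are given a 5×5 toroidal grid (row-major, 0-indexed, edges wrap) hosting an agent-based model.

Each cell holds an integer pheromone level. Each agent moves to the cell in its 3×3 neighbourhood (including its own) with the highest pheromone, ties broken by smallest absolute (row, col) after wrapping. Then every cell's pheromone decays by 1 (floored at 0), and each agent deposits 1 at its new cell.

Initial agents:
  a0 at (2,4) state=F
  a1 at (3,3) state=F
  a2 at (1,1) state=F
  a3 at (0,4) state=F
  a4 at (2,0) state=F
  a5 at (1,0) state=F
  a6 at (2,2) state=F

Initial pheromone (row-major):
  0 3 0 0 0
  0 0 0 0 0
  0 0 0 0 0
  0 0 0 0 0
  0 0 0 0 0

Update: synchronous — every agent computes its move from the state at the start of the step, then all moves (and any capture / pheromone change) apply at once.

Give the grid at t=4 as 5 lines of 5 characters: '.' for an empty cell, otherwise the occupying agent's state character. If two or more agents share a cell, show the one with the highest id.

.F...
.....
.....
.....
.....

t=1: a0@(1,0) a1@(2,2) a2@(0,1) a3@(0,0) a4@(1,0) a5@(0,1) a6@(1,1) | pheromone: 1 4 0 0 0 / 2 1 0 0 0 / 0 0 1 0 0 / 0 0 0 0 0 / 0 0 0 0 0
t=2: a0@(0,1) a1@(1,1) a2@(0,1) a3@(0,1) a4@(0,1) a5@(0,1) a6@(0,1) | pheromone: 0 9 0 0 0 / 1 1 0 0 0 / 0 0 0 0 0 / 0 0 0 0 0 / 0 0 0 0 0
t=3: a0@(0,1) a1@(0,1) a2@(0,1) a3@(0,1) a4@(0,1) a5@(0,1) a6@(0,1) | pheromone: 0 15 0 0 0 / 0 0 0 0 0 / 0 0 0 0 0 / 0 0 0 0 0 / 0 0 0 0 0
t=4: a0@(0,1) a1@(0,1) a2@(0,1) a3@(0,1) a4@(0,1) a5@(0,1) a6@(0,1) | pheromone: 0 21 0 0 0 / 0 0 0 0 0 / 0 0 0 0 0 / 0 0 0 0 0 / 0 0 0 0 0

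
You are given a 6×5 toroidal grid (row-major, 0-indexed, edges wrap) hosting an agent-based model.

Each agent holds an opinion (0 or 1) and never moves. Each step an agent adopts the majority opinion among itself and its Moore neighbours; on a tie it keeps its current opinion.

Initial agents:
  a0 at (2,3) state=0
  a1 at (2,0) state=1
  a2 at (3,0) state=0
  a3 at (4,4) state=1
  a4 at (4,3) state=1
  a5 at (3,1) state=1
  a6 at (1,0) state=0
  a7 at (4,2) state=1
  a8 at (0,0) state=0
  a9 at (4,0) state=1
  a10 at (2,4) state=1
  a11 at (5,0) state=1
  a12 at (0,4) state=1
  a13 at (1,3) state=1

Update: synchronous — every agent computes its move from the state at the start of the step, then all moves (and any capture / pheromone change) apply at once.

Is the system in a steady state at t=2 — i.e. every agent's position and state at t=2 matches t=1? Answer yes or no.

t=1: a0@(2,3):1 a1@(2,0):1 a2@(3,0):1 a3@(4,4):1 a4@(4,3):1 a5@(3,1):1 a6@(1,0):1 a7@(4,2):1 a8@(0,0):0 a9@(4,0):1 a10@(2,4):1 a11@(5,0):1 a12@(0,4):1 a13@(1,3):1
t=2: a0@(2,3):1 a1@(2,0):1 a2@(3,0):1 a3@(4,4):1 a4@(4,3):1 a5@(3,1):1 a6@(1,0):1 a7@(4,2):1 a8@(0,0):1 a9@(4,0):1 a10@(2,4):1 a11@(5,0):1 a12@(0,4):1 a13@(1,3):1

no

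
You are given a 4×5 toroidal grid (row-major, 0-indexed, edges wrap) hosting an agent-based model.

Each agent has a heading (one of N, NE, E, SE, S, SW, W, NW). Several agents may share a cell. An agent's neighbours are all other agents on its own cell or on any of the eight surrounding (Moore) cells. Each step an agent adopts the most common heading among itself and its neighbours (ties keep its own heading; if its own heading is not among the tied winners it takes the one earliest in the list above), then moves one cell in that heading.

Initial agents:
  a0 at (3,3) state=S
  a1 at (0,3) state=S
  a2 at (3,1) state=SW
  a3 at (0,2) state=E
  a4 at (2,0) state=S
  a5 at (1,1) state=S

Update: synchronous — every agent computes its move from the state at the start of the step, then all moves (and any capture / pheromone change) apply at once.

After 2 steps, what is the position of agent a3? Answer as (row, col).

(2, 2)

t=1: a0@(0,3):S a1@(1,3):S a2@(0,0):SW a3@(1,2):S a4@(3,0):S a5@(2,1):S
t=2: a0@(1,3):S a1@(2,3):S a2@(1,4):SW a3@(2,2):S a4@(0,0):S a5@(3,1):S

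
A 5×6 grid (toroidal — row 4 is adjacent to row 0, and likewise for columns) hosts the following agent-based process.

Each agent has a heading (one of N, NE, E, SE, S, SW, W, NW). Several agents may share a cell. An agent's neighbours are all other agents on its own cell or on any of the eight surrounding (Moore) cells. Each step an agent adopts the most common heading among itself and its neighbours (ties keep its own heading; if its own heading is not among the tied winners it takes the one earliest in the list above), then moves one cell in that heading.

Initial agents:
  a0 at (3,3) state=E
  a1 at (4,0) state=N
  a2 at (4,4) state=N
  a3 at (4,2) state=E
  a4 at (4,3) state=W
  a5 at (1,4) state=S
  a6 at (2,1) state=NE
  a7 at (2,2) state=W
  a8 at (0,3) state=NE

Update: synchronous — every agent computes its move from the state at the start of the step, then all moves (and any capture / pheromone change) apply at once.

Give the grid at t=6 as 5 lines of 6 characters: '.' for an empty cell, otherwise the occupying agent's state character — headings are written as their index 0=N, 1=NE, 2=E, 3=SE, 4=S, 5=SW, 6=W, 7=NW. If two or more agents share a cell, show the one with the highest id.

......
......
....2.
..22..
.222..

t=1: a0@(3,4):E a1@(3,0):N a2@(3,4):N a3@(4,3):E a4@(4,4):E a5@(2,4):S a6@(1,2):NE a7@(2,1):W a8@(4,4):NE
t=2: a0@(3,5):E a1@(2,0):N a2@(3,5):E a3@(4,4):E a4@(4,5):E a5@(3,4):S a6@(0,3):NE a7@(2,0):W a8@(4,5):E
t=3: a0@(3,0):E a1@(2,1):E a2@(3,0):E a3@(4,5):E a4@(4,0):E a5@(3,5):E a6@(4,4):NE a7@(2,1):E a8@(4,0):E
t=4: a0@(3,1):E a1@(2,2):E a2@(3,1):E a3@(4,0):E a4@(4,1):E a5@(3,0):E a6@(4,5):E a7@(2,2):E a8@(4,1):E
t=5: a0@(3,2):E a1@(2,3):E a2@(3,2):E a3@(4,1):E a4@(4,2):E a5@(3,1):E a6@(4,0):E a7@(2,3):E a8@(4,2):E
t=6: a0@(3,3):E a1@(2,4):E a2@(3,3):E a3@(4,2):E a4@(4,3):E a5@(3,2):E a6@(4,1):E a7@(2,4):E a8@(4,3):E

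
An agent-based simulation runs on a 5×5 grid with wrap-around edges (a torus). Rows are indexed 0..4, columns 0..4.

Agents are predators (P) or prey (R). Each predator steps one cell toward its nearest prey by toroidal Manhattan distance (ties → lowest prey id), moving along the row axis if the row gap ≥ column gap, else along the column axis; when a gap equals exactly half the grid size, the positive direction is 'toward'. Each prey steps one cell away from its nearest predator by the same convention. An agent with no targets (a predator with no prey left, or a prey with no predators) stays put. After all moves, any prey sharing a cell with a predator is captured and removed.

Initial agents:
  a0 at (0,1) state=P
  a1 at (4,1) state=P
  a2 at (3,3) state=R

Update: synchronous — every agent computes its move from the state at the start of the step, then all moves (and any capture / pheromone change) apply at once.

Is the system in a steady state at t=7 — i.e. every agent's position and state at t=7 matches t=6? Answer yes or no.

t=1: a0@(4,1):P a1@(4,2):P a2@(3,4):R
t=2: a0@(4,0):P a1@(4,3):P a2@(3,3):R
t=3: a0@(4,4):P a1@(3,3):P a2@(2,3):R
t=4: a0@(3,4):P a1@(2,3):P a2@(1,3):R
t=5: a0@(2,4):P a1@(1,3):P a2@(0,3):R
t=6: a0@(1,4):P a1@(0,3):P a2@(4,3):R
t=7: a0@(0,4):P a1@(4,3):P a2@(3,3):R

no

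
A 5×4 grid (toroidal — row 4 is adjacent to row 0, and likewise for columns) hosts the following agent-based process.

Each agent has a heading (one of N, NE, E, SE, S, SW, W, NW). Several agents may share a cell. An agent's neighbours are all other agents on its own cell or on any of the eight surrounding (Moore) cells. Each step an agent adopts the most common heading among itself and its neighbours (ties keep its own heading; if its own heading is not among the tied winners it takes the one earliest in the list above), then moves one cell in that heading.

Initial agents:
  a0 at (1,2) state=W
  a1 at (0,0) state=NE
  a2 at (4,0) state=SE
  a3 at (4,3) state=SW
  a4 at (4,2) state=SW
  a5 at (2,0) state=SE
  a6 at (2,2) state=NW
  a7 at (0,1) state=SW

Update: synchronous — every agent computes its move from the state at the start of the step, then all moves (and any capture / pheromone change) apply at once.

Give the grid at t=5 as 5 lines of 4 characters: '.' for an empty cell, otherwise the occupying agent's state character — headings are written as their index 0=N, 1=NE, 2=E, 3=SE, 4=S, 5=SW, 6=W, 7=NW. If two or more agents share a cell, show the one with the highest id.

t=1: a0@(1,1):W a1@(1,3):SW a2@(0,3):SW a3@(0,2):SW a4@(0,1):SW a5@(3,1):SE a6@(1,1):NW a7@(1,0):SW
t=2: a0@(2,0):SW a1@(2,2):SW a2@(1,2):SW a3@(1,1):SW a4@(1,0):SW a5@(4,2):SE a6@(2,0):SW a7@(2,3):SW
t=3: a0@(3,3):SW a1@(3,1):SW a2@(2,1):SW a3@(2,0):SW a4@(2,3):SW a5@(0,3):SE a6@(3,3):SW a7@(3,2):SW
t=4: a0@(4,2):SW a1@(4,0):SW a2@(3,0):SW a3@(3,3):SW a4@(3,2):SW a5@(1,0):SE a6@(4,2):SW a7@(4,1):SW
t=5: a0@(0,1):SW a1@(0,3):SW a2@(4,3):SW a3@(4,2):SW a4@(4,1):SW a5@(2,1):SE a6@(0,1):SW a7@(0,0):SW

55.5
....
.3..
....
.555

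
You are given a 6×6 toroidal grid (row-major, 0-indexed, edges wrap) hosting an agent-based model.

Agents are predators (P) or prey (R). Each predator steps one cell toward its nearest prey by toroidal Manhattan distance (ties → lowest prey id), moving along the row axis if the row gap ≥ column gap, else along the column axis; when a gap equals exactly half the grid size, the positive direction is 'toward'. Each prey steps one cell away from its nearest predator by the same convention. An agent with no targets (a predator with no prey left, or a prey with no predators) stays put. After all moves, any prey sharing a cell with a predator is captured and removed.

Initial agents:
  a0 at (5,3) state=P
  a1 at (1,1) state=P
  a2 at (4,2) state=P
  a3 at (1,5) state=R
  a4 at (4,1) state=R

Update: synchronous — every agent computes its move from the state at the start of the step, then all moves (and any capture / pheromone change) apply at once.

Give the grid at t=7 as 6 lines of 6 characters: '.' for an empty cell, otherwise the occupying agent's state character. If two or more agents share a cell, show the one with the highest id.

t=1: a0@(5,2):P a1@(1,0):P a2@(4,1):P a3@(1,4):R a4@(4,0):R
t=2: a0@(5,1):P a1@(1,5):P a2@(4,0):P a3@(1,3):R a4@(4,5):R
t=3: a0@(5,0):P a1@(1,4):P a2@(4,5):P a3@(1,2):R a4@(4,4):R
t=4: a0@(5,5):P a1@(1,3):P a2@(4,4):P a3@(1,1):R a4@(4,3):R
t=5: a0@(5,4):P a1@(1,2):P a2@(4,3):P a3@(1,0):R a4@(4,2):R
t=6: a0@(5,3):P a1@(1,1):P a2@(4,2):P a3@(1,5):R a4@(4,1):R
t=7: a0@(5,2):P a1@(1,0):P a2@(4,1):P a3@(1,4):R a4@(4,0):R

......
P...R.
......
......
RP....
..P...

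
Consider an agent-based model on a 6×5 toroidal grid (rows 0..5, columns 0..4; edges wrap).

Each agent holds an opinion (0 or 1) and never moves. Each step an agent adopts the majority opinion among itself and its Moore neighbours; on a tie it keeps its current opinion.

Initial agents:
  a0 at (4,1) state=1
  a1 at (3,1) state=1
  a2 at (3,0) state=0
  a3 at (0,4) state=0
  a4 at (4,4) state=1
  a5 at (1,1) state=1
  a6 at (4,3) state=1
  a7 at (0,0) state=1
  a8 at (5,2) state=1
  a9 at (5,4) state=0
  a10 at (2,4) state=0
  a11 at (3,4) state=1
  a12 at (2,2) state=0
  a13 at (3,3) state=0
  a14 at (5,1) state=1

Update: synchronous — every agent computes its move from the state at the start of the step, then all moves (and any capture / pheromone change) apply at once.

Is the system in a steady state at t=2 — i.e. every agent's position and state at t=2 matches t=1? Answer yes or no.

no

t=1: a0@(4,1):1 a1@(3,1):1 a2@(3,0):1 a3@(0,4):0 a4@(4,4):1 a5@(1,1):1 a6@(4,3):1 a7@(0,0):1 a8@(5,2):1 a9@(5,4):1 a10@(2,4):0 a11@(3,4):1 a12@(2,2):0 a13@(3,3):0 a14@(5,1):1
t=2: a0@(4,1):1 a1@(3,1):1 a2@(3,0):1 a3@(0,4):1 a4@(4,4):1 a5@(1,1):1 a6@(4,3):1 a7@(0,0):1 a8@(5,2):1 a9@(5,4):1 a10@(2,4):0 a11@(3,4):1 a12@(2,2):0 a13@(3,3):0 a14@(5,1):1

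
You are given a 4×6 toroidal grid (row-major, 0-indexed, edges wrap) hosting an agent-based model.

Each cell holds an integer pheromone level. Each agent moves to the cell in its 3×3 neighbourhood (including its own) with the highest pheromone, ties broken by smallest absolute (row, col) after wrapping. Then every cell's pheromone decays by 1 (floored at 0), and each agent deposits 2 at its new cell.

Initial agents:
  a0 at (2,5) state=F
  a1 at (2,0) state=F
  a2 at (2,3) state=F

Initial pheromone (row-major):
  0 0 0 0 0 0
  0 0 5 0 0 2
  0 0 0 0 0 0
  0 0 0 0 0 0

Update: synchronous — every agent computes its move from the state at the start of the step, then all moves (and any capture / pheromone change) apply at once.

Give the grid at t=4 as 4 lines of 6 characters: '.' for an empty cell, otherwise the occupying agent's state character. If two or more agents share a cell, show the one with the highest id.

......
..F..F
......
......

t=1: a0@(1,5) a1@(1,5) a2@(1,2) | pheromone: 0 0 0 0 0 0 / 0 0 6 0 0 5 / 0 0 0 0 0 0 / 0 0 0 0 0 0
t=2: a0@(1,5) a1@(1,5) a2@(1,2) | pheromone: 0 0 0 0 0 0 / 0 0 7 0 0 8 / 0 0 0 0 0 0 / 0 0 0 0 0 0
t=3: a0@(1,5) a1@(1,5) a2@(1,2) | pheromone: 0 0 0 0 0 0 / 0 0 8 0 0 11 / 0 0 0 0 0 0 / 0 0 0 0 0 0
t=4: a0@(1,5) a1@(1,5) a2@(1,2) | pheromone: 0 0 0 0 0 0 / 0 0 9 0 0 14 / 0 0 0 0 0 0 / 0 0 0 0 0 0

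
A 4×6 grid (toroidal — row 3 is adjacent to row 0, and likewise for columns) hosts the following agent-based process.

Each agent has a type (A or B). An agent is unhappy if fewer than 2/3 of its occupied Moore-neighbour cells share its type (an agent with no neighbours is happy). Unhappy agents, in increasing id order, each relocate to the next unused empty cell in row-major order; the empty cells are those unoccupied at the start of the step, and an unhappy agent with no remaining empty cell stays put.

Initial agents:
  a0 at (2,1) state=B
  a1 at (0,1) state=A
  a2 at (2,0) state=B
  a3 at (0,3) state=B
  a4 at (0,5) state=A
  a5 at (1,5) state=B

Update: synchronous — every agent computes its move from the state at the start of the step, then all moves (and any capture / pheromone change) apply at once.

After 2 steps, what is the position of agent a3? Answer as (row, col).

(0, 3)

t=1: a0@(2,1):B a1@(0,1):A a2@(2,0):B a3@(0,3):B a4@(0,0):A a5@(0,2):B
t=2: a0@(2,1):B a1@(0,4):A a2@(2,0):B a3@(0,3):B a4@(0,0):A a5@(0,5):B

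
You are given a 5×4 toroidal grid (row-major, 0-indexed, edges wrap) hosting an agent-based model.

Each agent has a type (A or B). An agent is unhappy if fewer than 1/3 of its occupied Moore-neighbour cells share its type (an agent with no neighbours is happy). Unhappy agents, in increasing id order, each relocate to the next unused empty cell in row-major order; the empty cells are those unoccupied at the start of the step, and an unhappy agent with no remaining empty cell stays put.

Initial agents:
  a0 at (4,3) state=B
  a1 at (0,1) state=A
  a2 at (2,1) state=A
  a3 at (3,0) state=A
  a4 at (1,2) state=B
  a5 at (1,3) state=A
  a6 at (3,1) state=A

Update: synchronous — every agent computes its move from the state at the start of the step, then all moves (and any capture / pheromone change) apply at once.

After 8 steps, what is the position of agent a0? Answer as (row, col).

t=1: a0@(0,0):B a1@(0,2):A a2@(2,1):A a3@(3,0):A a4@(0,3):B a5@(1,0):A a6@(3,1):A
t=2: a0@(0,0):B a1@(0,1):A a2@(2,1):A a3@(3,0):A a4@(0,3):B a5@(1,0):A a6@(3,1):A
t=3: (unchanged — steady state)

(0, 0)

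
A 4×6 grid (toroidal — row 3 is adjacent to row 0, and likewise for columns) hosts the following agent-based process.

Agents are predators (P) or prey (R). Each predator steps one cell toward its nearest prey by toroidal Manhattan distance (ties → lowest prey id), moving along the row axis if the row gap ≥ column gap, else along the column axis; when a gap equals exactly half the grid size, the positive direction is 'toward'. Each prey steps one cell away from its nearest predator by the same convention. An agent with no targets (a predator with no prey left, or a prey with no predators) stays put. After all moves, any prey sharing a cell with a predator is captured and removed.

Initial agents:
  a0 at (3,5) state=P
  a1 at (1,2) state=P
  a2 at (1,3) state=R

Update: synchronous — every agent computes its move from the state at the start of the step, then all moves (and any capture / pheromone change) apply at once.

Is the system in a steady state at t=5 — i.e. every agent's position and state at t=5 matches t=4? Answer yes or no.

t=1: a0@(0,5):P a1@(1,3):P a2@(1,4):R
t=2: a0@(1,5):P a1@(1,4):P
t=3: (unchanged — steady state)

yes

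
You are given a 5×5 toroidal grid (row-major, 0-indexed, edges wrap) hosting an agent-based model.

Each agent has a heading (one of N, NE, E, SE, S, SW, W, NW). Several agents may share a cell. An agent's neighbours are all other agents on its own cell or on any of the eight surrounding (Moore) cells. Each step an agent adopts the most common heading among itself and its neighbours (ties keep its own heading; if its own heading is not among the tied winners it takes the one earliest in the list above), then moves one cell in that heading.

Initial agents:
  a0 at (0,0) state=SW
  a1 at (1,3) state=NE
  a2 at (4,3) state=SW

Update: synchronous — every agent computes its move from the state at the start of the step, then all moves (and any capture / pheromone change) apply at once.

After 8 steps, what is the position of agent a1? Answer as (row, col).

t=1: a0@(1,4):SW a1@(0,4):NE a2@(0,2):SW
t=2: a0@(2,3):SW a1@(4,0):NE a2@(1,1):SW
t=3: a0@(3,2):SW a1@(3,1):NE a2@(2,0):SW
t=4: a0@(4,1):SW a1@(4,0):SW a2@(3,4):SW
t=5: a0@(0,0):SW a1@(0,4):SW a2@(4,3):SW
t=6: a0@(1,4):SW a1@(1,3):SW a2@(0,2):SW
t=7: a0@(2,3):SW a1@(2,2):SW a2@(1,1):SW
t=8: a0@(3,2):SW a1@(3,1):SW a2@(2,0):SW

(3, 1)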